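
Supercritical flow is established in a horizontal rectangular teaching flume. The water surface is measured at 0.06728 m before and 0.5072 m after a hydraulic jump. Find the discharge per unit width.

For a rectangular channel the momentum equation gives q² = ½·g·y₁·y₂·(y₁ + y₂) = ½×9.81×0.06728×0.5072×0.5745 = 0.09616.
q = √0.09616 = 0.3101 m²/s.

q = 0.3101 m²/s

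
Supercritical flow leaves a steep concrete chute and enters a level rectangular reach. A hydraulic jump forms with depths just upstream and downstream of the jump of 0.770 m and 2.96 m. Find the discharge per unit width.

q = 6.46 m²/s

For a rectangular channel the momentum equation gives q² = ½·g·y₁·y₂·(y₁ + y₂) = ½×9.81×0.770×2.96×3.73 = 41.7.
q = √41.7 = 6.46 m²/s.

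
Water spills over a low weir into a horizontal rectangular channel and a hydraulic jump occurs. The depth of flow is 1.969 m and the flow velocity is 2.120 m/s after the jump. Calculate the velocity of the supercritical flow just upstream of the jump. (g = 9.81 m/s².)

Fr₂ = V₂/√(g·y₂) = 2.120/√(9.81×1.969) = 0.4824.
From the momentum equation (using Fr₂), y₁/y₂ = ½[√(1 + 8Fr₂²) − 1] = ½[√2.8614 − 1] = 0.3458.
y₁ = 0.3458 × 1.969 = 0.6809 m.
V₁ = q/y₁ = 4.174/0.6809 = 6.131 m/s.

V₁ = 6.131 m/s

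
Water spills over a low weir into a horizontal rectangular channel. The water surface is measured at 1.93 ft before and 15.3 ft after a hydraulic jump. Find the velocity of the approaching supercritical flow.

For a rectangular channel the momentum equation gives q² = ½·g·y₁·y₂·(y₁ + y₂) = ½×32.2×1.93×15.3×17.2 = 8191.
q = √8191 = 90.5 ft²/s.
V₁ = q/y₁ = 90.5/1.93 = 46.9 ft/s.

V₁ = 46.9 ft/s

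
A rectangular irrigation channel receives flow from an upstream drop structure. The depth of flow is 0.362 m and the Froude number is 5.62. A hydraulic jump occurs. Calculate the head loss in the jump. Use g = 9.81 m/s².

ΔE = 3.27 m

Fr₁ = 5.62 (given).
From the momentum equation for a rectangular channel, y₂/y₁ = ½[√(1 + 8Fr₁²) − 1] = ½[√253.7 − 1] = 7.46.
y₂ = 7.46 × 0.362 = 2.70 m.
V₁ = Fr₁·√(g·y₁) = 5.62×√(9.81×0.362) = 10.6 m/s; q = V₁·y₁ = 3.83 m²/s. V₂ = q/y₂ = 3.83/2.70 = 1.42 m/s. E₁ = y₁ + V₁²/2g = 6.08 m; E₂ = y₂ + V₂²/2g = 2.80 m. ΔE = E₁ − E₂ = 3.27 m.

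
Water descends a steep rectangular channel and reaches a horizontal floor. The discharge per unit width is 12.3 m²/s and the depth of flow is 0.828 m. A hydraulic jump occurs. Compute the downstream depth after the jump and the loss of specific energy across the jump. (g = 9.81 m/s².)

y₂ = 5.70 m; ΔE = 6.13 m

V₁ = q/y₁ = 12.3/0.828 = 14.9 m/s. Fr₁ = V₁/√(g·y₁) = 14.9/√(9.81×0.828) = 5.21.
Sequent-depth ratio: y₂/y₁ = ½[√(1 + 8Fr₁²) − 1] = ½[√218.3 − 1] = 6.89.
y₂ = 6.89 × 0.828 = 5.70 m.
Head loss: ΔE = (y₂ − y₁)³/(4y₁y₂) = (5.70 − 0.828)³/(4×0.828×5.70) = 116/18.9 = 6.13 m.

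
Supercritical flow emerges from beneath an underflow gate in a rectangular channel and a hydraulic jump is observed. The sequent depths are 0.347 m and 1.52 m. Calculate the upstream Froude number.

For a rectangular channel the momentum equation gives q² = ½·g·y₁·y₂·(y₁ + y₂) = ½×9.81×0.347×1.52×1.87 = 4.83.
q = √4.83 = 2.20 m²/s.
V₁ = q/y₁ = 6.33 m/s; Fr₁ = V₁/√(g·y₁) = 3.43.

Fr₁ = 3.43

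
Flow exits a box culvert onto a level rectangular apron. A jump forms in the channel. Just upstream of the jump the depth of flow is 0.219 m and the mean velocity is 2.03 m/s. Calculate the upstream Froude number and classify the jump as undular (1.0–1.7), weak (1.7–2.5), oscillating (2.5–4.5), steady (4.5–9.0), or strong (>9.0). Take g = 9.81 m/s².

Fr₁ = 1.38; undular jump

Fr₁ = V₁/√(g·y₁) = 2.03/√(9.81×0.219) = 1.38.
Fr₁ = 1.38 lies in the undular range.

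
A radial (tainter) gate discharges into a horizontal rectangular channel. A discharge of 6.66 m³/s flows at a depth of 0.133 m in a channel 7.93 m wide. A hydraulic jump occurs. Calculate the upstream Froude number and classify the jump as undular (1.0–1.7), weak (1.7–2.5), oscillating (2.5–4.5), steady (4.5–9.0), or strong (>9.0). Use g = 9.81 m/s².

q = Q/b = 6.66/7.93 = 0.840 m²/s; V₁ = q/y₁ = 6.31 m/s. Fr₁ = V₁/√(g·y₁) = 5.53.
Fr₁ = 5.53 lies in the steady range.

Fr₁ = 5.53; steady jump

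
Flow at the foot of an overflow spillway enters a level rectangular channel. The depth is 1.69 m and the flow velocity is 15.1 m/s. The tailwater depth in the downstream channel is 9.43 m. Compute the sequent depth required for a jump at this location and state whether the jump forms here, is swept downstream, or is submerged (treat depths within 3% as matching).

Fr₁ = V₁/√(g·y₁) = 15.1/√(9.81×1.69) = 3.71.
From the momentum equation for a rectangular channel, y₂/y₁ = ½[√(1 + 8Fr₁²) − 1] = ½[√111.0 − 1] = 4.77.
y₂ = 4.77 × 1.69 = 8.06 m.
Tailwater y_tw = 9.43 m: y_tw > y₂, so the jump is submerged.

y₂ = 8.06 m; the jump is submerged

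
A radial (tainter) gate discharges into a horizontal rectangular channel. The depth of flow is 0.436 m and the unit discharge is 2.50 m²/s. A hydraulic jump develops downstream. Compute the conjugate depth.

V₁ = q/y₁ = 2.50/0.436 = 5.73 m/s. Fr₁ = V₁/√(g·y₁) = 5.73/√(9.81×0.436) = 2.77.
Sequent-depth ratio: y₂/y₁ = ½[√(1 + 8Fr₁²) − 1] = ½[√62.50 − 1] = 3.45.
y₂ = 3.45 × 0.436 = 1.51 m.

y₂ = 1.51 m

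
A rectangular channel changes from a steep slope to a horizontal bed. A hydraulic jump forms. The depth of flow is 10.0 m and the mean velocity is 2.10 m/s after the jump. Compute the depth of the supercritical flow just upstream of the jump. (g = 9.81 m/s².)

Fr₂ = V₂/√(g·y₂) = 2.10/√(9.81×10.0) = 0.212.
From the momentum equation (using Fr₂), y₁/y₂ = ½[√(1 + 8Fr₂²) − 1] = ½[√1.360 − 1] = 0.0830.
y₁ = 0.0830 × 10.0 = 0.830 m.

y₁ = 0.830 m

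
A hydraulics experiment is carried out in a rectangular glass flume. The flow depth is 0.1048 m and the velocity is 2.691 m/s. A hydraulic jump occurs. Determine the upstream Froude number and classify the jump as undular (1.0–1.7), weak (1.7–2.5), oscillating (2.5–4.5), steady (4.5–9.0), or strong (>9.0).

Fr₁ = 2.654; oscillating jump

Fr₁ = V₁/√(g·y₁) = 2.691/√(9.81×0.1048) = 2.654.
Fr₁ = 2.654 lies in the oscillating range.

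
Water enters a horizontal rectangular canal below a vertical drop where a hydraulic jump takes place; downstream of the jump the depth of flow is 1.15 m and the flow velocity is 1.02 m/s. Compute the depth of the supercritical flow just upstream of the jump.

Fr₂ = V₂/√(g·y₂) = 1.02/√(9.81×1.15) = 0.304.
Applying the sequent-depth relation in reverse, y₁/y₂ = ½[√(1 + 8Fr₂²) − 1] = ½[√1.738 − 1] = 0.159.
y₁ = 0.159 × 1.15 = 0.183 m.

y₁ = 0.183 m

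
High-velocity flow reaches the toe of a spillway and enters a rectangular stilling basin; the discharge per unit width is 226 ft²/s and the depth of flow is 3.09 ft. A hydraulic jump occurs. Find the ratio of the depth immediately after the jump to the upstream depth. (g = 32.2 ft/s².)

y₂/y₁ = 9.88

V₁ = q/y₁ = 226/3.09 = 73.1 ft/s. Fr₁ = V₁/√(g·y₁) = 73.1/√(32.2×3.09) = 7.33.
Conjugate-depth relation: y₂/y₁ = ½[√(1 + 8Fr₁²) − 1] = ½[√431.1 − 1] = 9.88.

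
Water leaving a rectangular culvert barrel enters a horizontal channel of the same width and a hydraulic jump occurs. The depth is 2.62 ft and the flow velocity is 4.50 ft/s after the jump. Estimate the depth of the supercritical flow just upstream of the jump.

Fr₂ = V₂/√(g·y₂) = 4.50/√(32.2×2.62) = 0.490.
Applying the sequent-depth relation in reverse, y₁/y₂ = ½[√(1 + 8Fr₂²) − 1] = ½[√2.920 − 1] = 0.354.
y₁ = 0.354 × 2.62 = 0.929 ft.

y₁ = 0.929 ft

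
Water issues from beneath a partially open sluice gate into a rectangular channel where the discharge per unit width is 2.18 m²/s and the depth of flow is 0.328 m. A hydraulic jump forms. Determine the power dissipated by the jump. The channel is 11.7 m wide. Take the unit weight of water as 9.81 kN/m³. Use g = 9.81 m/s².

V₁ = q/y₁ = 2.18/0.328 = 6.65 m/s. Fr₁ = V₁/√(g·y₁) = 6.65/√(9.81×0.328) = 3.71.
Sequent-depth ratio: y₂/y₁ = ½[√(1 + 8Fr₁²) − 1] = ½[√110.8 − 1] = 4.76.
y₂ = 4.76 × 0.328 = 1.56 m.
V₂ = q/y₂ = 2.18/1.56 = 1.40 m/s. E₁ = y₁ + V₁²/2g = 2.58 m; E₂ = y₂ + V₂²/2g = 1.66 m. ΔE = E₁ − E₂ = 0.918 m.
Q = q·b = 2.18 × 11.7 = 25.5 m³/s. P = γ·Q·ΔE = 9.81 × 25.5 × 0.918 = 230 kW.

P = 230 kW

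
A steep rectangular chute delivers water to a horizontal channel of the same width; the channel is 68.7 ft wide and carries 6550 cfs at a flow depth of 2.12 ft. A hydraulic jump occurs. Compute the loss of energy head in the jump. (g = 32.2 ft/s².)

ΔE = 17.6 ft

q = Q/b = 6550/68.7 = 95.3 ft²/s; V₁ = q/y₁ = 45.0 ft/s. Fr₁ = V₁/√(g·y₁) = 5.44.
From the momentum equation for a rectangular channel, y₂/y₁ = ½[√(1 + 8Fr₁²) − 1] = ½[√238.0 − 1] = 7.21.
y₂ = 7.21 × 2.12 = 15.3 ft.
Head loss: ΔE = (y₂ − y₁)³/(4y₁y₂) = (15.3 − 2.12)³/(4×2.12×15.3) = 2286/130 = 17.6 ft.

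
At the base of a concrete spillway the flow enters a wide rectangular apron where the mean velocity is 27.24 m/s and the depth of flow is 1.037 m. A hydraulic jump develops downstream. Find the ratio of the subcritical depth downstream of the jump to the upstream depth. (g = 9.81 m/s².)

y₂/y₁ = 11.59

Fr₁ = V₁/√(g·y₁) = 27.24/√(9.81×1.037) = 8.540.
From the momentum equation for a rectangular channel, y₂/y₁ = ½[√(1 + 8Fr₁²) − 1] = ½[√584.52 − 1] = 11.59.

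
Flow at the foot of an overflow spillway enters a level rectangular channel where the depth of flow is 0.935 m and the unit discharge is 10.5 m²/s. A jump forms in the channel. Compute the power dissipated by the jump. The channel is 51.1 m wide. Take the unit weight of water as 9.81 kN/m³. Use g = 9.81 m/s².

P = 13802 kW

V₁ = q/y₁ = 10.5/0.935 = 11.2 m/s. Fr₁ = V₁/√(g·y₁) = 11.2/√(9.81×0.935) = 3.71.
By Bélanger, y₂/y₁ = ½[√(1 + 8Fr₁²) − 1] = ½[√111.0 − 1] = 4.77.
y₂ = 4.77 × 0.935 = 4.46 m.
V₂ = q/y₂ = 10.5/4.46 = 2.36 m/s. E₁ = y₁ + V₁²/2g = 7.36 m; E₂ = y₂ + V₂²/2g = 4.74 m. ΔE = E₁ − E₂ = 2.62 m.
Q = q·b = 10.5 × 51.1 = 537 m³/s. P = γ·Q·ΔE = 9.81 × 537 × 2.62 = 13802 kW.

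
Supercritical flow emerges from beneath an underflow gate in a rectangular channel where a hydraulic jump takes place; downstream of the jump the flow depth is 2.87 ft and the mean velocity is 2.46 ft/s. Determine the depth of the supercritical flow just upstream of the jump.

y₁ = 0.336 ft

Fr₂ = V₂/√(g·y₂) = 2.46/√(32.2×2.87) = 0.256.
The Bélanger relation is symmetric: y₁/y₂ = ½[√(1 + 8Fr₂²) − 1] = ½[√1.524 − 1] = 0.117.
y₁ = 0.117 × 2.87 = 0.336 ft.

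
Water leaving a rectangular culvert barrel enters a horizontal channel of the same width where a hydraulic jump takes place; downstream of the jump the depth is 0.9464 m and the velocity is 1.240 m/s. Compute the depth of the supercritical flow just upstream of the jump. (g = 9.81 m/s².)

y₁ = 0.2483 m

Fr₂ = V₂/√(g·y₂) = 1.240/√(9.81×0.9464) = 0.4070.
The Bélanger relation is symmetric: y₁/y₂ = ½[√(1 + 8Fr₂²) − 1] = ½[√2.3249 − 1] = 0.2624.
y₁ = 0.2624 × 0.9464 = 0.2483 m.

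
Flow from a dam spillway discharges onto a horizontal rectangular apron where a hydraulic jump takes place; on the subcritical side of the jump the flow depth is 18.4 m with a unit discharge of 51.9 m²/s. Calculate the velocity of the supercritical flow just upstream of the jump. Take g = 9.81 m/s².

V₂ = q/y₂ = 51.9/18.4 = 2.82 m/s; Fr₂ = V₂/√(g·y₂) = 0.210.
The Bélanger relation is symmetric: y₁/y₂ = ½[√(1 + 8Fr₂²) − 1] = ½[√1.353 − 1] = 0.0815.
y₁ = 0.0815 × 18.4 = 1.50 m.
V₁ = q/y₁ = 51.9/1.50 = 34.6 m/s.

V₁ = 34.6 m/s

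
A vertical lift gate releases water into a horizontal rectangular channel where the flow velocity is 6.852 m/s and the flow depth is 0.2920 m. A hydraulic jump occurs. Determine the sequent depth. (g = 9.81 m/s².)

Fr₁ = V₁/√(g·y₁) = 6.852/√(9.81×0.2920) = 4.048.
From the momentum equation for a rectangular channel, y₂/y₁ = ½[√(1 + 8Fr₁²) − 1] = ½[√132.12 − 1] = 5.247.
y₂ = 5.247 × 0.2920 = 1.532 m.

y₂ = 1.532 m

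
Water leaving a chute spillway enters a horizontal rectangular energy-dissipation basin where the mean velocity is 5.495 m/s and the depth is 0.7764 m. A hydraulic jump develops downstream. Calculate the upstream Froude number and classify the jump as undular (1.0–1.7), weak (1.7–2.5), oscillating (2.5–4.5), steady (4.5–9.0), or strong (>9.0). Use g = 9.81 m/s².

Fr₁ = V₁/√(g·y₁) = 5.495/√(9.81×0.7764) = 1.991.
Fr₁ = 1.991 lies in the weak range.

Fr₁ = 1.991; weak jump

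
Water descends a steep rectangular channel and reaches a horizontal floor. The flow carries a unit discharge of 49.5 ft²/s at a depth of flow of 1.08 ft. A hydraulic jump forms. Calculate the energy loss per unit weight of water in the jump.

ΔE = 22.1 ft

V₁ = q/y₁ = 49.5/1.08 = 45.8 ft/s. Fr₁ = V₁/√(g·y₁) = 45.8/√(32.2×1.08) = 7.77.
By Bélanger, y₂/y₁ = ½[√(1 + 8Fr₁²) − 1] = ½[√484.3 − 1] = 10.5.
y₂ = 10.5 × 1.08 = 11.3 ft.
Head loss: ΔE = (y₂ − y₁)³/(4y₁y₂) = (11.3 − 1.08)³/(4×1.08×11.3) = 1081/49.0 = 22.1 ft.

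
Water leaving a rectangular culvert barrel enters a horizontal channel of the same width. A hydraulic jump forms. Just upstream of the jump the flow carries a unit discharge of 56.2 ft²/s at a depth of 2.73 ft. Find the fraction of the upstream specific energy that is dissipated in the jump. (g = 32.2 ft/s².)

V₁ = q/y₁ = 56.2/2.73 = 20.6 ft/s. Fr₁ = V₁/√(g·y₁) = 20.6/√(32.2×2.73) = 2.20.
By Bélanger, y₂/y₁ = ½[√(1 + 8Fr₁²) − 1] = ½[√39.57 − 1] = 2.65.
y₂ = 2.65 × 2.73 = 7.22 ft.
E₁ = y₁ + V₁²/2g = 9.31 ft. ΔE = (y₂ − y₁)³/(4y₁y₂) = 1.15 ft. ΔE/E₁ = 1.15/9.31 = 0.123.

ΔE/E₁ = 0.123 (12.3%)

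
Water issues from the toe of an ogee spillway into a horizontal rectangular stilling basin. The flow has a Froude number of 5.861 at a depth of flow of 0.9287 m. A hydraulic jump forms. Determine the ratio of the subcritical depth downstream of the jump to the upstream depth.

Fr₁ = 5.861 (given).
Sequent-depth ratio: y₂/y₁ = ½[√(1 + 8Fr₁²) − 1] = ½[√275.81 − 1] = 7.804.

y₂/y₁ = 7.804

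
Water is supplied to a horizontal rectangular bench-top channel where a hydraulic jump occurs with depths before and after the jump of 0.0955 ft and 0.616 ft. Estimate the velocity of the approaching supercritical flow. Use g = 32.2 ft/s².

V₁ = 8.60 ft/s

For a rectangular channel the momentum equation gives q² = ½·g·y₁·y₂·(y₁ + y₂) = ½×32.2×0.0955×0.616×0.712 = 0.674.
q = √0.674 = 0.821 ft²/s.
V₁ = q/y₁ = 0.821/0.0955 = 8.60 ft/s.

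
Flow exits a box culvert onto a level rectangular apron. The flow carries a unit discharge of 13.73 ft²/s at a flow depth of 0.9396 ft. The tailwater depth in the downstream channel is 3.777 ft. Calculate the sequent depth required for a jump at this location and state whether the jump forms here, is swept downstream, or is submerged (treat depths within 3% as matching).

y₂ = 3.091 ft; the jump is submerged

V₁ = q/y₁ = 13.73/0.9396 = 14.61 ft/s. Fr₁ = V₁/√(g·y₁) = 14.61/√(32.2×0.9396) = 2.657.
Sequent-depth ratio: y₂/y₁ = ½[√(1 + 8Fr₁²) − 1] = ½[√57.461 − 1] = 3.290.
y₂ = 3.290 × 0.9396 = 3.091 ft.
Tailwater y_tw = 3.777 ft: y_tw > y₂, so the jump is submerged.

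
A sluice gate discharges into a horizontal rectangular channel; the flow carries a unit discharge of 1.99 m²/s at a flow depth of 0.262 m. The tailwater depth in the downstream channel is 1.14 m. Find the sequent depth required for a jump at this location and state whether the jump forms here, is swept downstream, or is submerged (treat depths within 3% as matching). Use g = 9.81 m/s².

y₂ = 1.63 m; the jump is swept downstream

V₁ = q/y₁ = 1.99/0.262 = 7.60 m/s. Fr₁ = V₁/√(g·y₁) = 7.60/√(9.81×0.262) = 4.74.
From the momentum equation for a rectangular channel, y₂/y₁ = ½[√(1 + 8Fr₁²) − 1] = ½[√180.6 − 1] = 6.22.
y₂ = 6.22 × 0.262 = 1.63 m.
Tailwater y_tw = 1.14 m: y_tw < y₂, so the jump is swept downstream.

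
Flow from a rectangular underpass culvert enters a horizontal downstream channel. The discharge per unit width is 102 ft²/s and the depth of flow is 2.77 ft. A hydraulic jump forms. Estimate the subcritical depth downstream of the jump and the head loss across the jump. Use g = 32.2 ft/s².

y₂ = 14.0 ft; ΔE = 9.04 ft

V₁ = q/y₁ = 102/2.77 = 36.8 ft/s. Fr₁ = V₁/√(g·y₁) = 36.8/√(32.2×2.77) = 3.90.
From the momentum equation for a rectangular channel, y₂/y₁ = ½[√(1 + 8Fr₁²) − 1] = ½[√122.6 − 1] = 5.04.
y₂ = 5.04 × 2.77 = 14.0 ft.
V₂ = q/y₂ = 102/14.0 = 7.31 ft/s. E₁ = y₁ + V₁²/2g = 23.8 ft; E₂ = y₂ + V₂²/2g = 14.8 ft. ΔE = E₁ − E₂ = 9.04 ft.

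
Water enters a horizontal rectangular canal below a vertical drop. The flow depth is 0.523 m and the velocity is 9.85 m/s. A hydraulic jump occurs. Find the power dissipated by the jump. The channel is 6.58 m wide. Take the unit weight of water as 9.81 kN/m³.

P = 781 kW

Fr₁ = V₁/√(g·y₁) = 9.85/√(9.81×0.523) = 4.35.
Conjugate-depth relation: y₂/y₁ = ½[√(1 + 8Fr₁²) − 1] = ½[√152.3 − 1] = 5.67.
y₂ = 5.67 × 0.523 = 2.97 m.
q = V₁·y₁ = 9.85 × 0.523 = 5.15 m²/s. V₂ = q/y₂ = 5.15/2.97 = 1.74 m/s. E₁ = y₁ + V₁²/2g = 5.47 m; E₂ = y₂ + V₂²/2g = 3.12 m. ΔE = E₁ − E₂ = 2.35 m.
Q = q·b = 5.15 × 6.58 = 33.9 m³/s. P = γ·Q·ΔE = 9.81 × 33.9 × 2.35 = 781 kW.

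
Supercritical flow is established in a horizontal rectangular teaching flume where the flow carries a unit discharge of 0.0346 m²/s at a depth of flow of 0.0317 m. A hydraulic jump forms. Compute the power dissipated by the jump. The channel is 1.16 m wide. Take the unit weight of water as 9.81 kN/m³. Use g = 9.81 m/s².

V₁ = q/y₁ = 0.0346/0.0317 = 1.09 m/s. Fr₁ = V₁/√(g·y₁) = 1.09/√(9.81×0.0317) = 1.96.
Bélanger equation: y₂/y₁ = ½[√(1 + 8Fr₁²) − 1] = ½[√31.65 − 1] = 2.31.
y₂ = 2.31 × 0.0317 = 0.0733 m.
Head loss: ΔE = (y₂ − y₁)³/(4y₁y₂) = (0.0733 − 0.0317)³/(4×0.0317×0.0733) = 0.0000721/0.00930 = 0.00775 m.
Q = q·b = 0.0346 × 1.16 = 0.0401 m³/s. P = γ·Q·ΔE = 9.81 × 0.0401 × 0.00775 = 0.00305 kW.

P = 0.00305 kW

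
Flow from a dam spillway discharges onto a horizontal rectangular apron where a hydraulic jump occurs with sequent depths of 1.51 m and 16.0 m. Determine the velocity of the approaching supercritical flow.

For a rectangular channel the momentum equation gives q² = ½·g·y₁·y₂·(y₁ + y₂) = ½×9.81×1.51×16.0×17.5 = 2075.
q = √2075 = 45.6 m²/s.
V₁ = q/y₁ = 45.6/1.51 = 30.2 m/s.

V₁ = 30.2 m/s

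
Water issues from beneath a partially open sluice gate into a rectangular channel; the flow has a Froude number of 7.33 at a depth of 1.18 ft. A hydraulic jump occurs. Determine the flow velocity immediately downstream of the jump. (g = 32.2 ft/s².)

V₂ = 4.57 ft/s

Fr₁ = 7.33 (given).
Conjugate-depth relation: y₂/y₁ = ½[√(1 + 8Fr₁²) − 1] = ½[√430.8 − 1] = 9.88.
y₂ = 9.88 × 1.18 = 11.7 ft.
V₁ = Fr₁·√(g·y₁) = 7.33×√(32.2×1.18) = 45.2 ft/s; q = V₁·y₁ = 53.3 ft²/s.
V₂ = q/y₂ = 53.3/11.7 = 4.57 ft/s.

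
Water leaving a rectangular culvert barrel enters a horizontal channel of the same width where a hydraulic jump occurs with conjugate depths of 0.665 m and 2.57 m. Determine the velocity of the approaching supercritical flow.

For a rectangular channel the momentum equation gives q² = ½·g·y₁·y₂·(y₁ + y₂) = ½×9.81×0.665×2.57×3.23 = 27.1.
q = √27.1 = 5.21 m²/s.
V₁ = q/y₁ = 5.21/0.665 = 7.83 m/s.

V₁ = 7.83 m/s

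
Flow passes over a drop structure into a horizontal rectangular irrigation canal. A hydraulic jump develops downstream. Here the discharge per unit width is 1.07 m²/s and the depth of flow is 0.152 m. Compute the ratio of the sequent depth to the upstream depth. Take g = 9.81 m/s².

y₂/y₁ = 7.67

V₁ = q/y₁ = 1.07/0.152 = 7.04 m/s. Fr₁ = V₁/√(g·y₁) = 7.04/√(9.81×0.152) = 5.76.
Conjugate-depth relation: y₂/y₁ = ½[√(1 + 8Fr₁²) − 1] = ½[√266.9 − 1] = 7.67.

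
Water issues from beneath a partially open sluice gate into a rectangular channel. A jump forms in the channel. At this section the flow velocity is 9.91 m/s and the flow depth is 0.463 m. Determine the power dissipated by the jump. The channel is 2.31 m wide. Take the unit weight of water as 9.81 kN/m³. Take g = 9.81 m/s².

P = 261 kW

Fr₁ = V₁/√(g·y₁) = 9.91/√(9.81×0.463) = 4.65.
Sequent-depth ratio: y₂/y₁ = ½[√(1 + 8Fr₁²) − 1] = ½[√174.0 − 1] = 6.10.
y₂ = 6.10 × 0.463 = 2.82 m.
q = V₁·y₁ = 9.91 × 0.463 = 4.59 m²/s. V₂ = q/y₂ = 4.59/2.82 = 1.63 m/s. E₁ = y₁ + V₁²/2g = 5.47 m; E₂ = y₂ + V₂²/2g = 2.96 m. ΔE = E₁ − E₂ = 2.51 m.
Q = q·b = 4.59 × 2.31 = 10.6 m³/s. P = γ·Q·ΔE = 9.81 × 10.6 × 2.51 = 261 kW.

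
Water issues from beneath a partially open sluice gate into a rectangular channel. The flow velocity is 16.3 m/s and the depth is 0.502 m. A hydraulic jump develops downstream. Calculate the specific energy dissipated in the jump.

ΔE = 8.94 m

Fr₁ = V₁/√(g·y₁) = 16.3/√(9.81×0.502) = 7.35.
Conjugate-depth relation: y₂/y₁ = ½[√(1 + 8Fr₁²) − 1] = ½[√432.6 − 1] = 9.90.
y₂ = 9.90 × 0.502 = 4.97 m.
q = V₁·y₁ = 16.3 × 0.502 = 8.18 m²/s. V₂ = q/y₂ = 8.18/4.97 = 1.65 m/s. E₁ = y₁ + V₁²/2g = 14.0 m; E₂ = y₂ + V₂²/2g = 5.11 m. ΔE = E₁ − E₂ = 8.94 m.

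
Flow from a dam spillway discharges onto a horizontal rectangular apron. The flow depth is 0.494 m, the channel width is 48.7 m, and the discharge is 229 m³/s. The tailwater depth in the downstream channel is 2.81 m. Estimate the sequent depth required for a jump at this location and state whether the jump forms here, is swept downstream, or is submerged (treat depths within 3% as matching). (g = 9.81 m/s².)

y₂ = 2.78 m; the jump forms here

q = Q/b = 229/48.7 = 4.70 m²/s; V₁ = q/y₁ = 9.52 m/s. Fr₁ = V₁/√(g·y₁) = 4.32.
By Bélanger, y₂/y₁ = ½[√(1 + 8Fr₁²) − 1] = ½[√150.6 − 1] = 5.64.
y₂ = 5.64 × 0.494 = 2.78 m.
Tailwater y_tw = 2.81 m: y_tw ≈ y₂, so the jump forms here.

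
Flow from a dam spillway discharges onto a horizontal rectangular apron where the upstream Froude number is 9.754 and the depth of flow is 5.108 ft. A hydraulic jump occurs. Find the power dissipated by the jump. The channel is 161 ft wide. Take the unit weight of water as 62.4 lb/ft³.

Fr₁ = 9.754 (given).
Sequent-depth ratio: y₂/y₁ = ½[√(1 + 8Fr₁²) − 1] = ½[√762.12 − 1] = 13.30.
y₂ = 13.30 × 5.108 = 67.95 ft.
Head loss: ΔE = (y₂ − y₁)³/(4y₁y₂) = (67.95 − 5.108)³/(4×5.108×67.95) = 248209/1388 = 178.8 ft.
V₁ = Fr₁·√(g·y₁) = 9.754×√(32.2×5.108) = 125.1 ft/s; q = V₁·y₁ = 639.0 ft²/s. Q = q·b = 639.0 × 161 = 102876 cfs. P = γ·Q·ΔE/550 = 62.4 × 102876 × 178.8 / 550 = 2086561 hp.

P = 2086561 hp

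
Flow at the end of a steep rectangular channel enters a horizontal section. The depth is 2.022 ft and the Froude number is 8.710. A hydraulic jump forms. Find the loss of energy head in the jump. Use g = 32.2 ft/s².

Fr₁ = 8.710 (given).
Sequent-depth ratio: y₂/y₁ = ½[√(1 + 8Fr₁²) − 1] = ½[√607.91 − 1] = 11.83.
y₂ = 11.83 × 2.022 = 23.92 ft.
Head loss: ΔE = (y₂ − y₁)³/(4y₁y₂) = (23.92 − 2.022)³/(4×2.022×23.92) = 10495/193.4 = 54.26 ft.

ΔE = 54.26 ft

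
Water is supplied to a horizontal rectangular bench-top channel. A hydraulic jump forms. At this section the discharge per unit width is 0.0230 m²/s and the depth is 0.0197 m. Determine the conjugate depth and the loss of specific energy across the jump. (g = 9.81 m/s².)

y₂ = 0.0648 m; ΔE = 0.0180 m

V₁ = q/y₁ = 0.0230/0.0197 = 1.17 m/s. Fr₁ = V₁/√(g·y₁) = 1.17/√(9.81×0.0197) = 2.66.
Bélanger equation: y₂/y₁ = ½[√(1 + 8Fr₁²) − 1] = ½[√57.43 − 1] = 3.29.
y₂ = 3.29 × 0.0197 = 0.0648 m.
Head loss: ΔE = (y₂ − y₁)³/(4y₁y₂) = (0.0648 − 0.0197)³/(4×0.0197×0.0648) = 0.0000917/0.00511 = 0.0180 m.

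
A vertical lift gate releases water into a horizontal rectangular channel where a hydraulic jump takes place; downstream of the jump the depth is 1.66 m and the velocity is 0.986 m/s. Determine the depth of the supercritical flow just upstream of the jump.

y₁ = 0.179 m

Fr₂ = V₂/√(g·y₂) = 0.986/√(9.81×1.66) = 0.244.
Since the conjugate-depth ratio holds either way, y₁/y₂ = ½[√(1 + 8Fr₂²) − 1] = ½[√1.478 − 1] = 0.108.
y₁ = 0.108 × 1.66 = 0.179 m.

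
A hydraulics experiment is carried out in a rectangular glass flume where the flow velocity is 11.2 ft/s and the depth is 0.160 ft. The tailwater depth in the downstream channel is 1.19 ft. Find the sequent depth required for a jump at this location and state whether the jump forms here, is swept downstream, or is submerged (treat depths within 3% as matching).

y₂ = 1.04 ft; the jump is submerged

Fr₁ = V₁/√(g·y₁) = 11.2/√(32.2×0.160) = 4.93.
By Bélanger, y₂/y₁ = ½[√(1 + 8Fr₁²) − 1] = ½[√195.8 − 1] = 6.50.
y₂ = 6.50 × 0.160 = 1.04 ft.
Tailwater y_tw = 1.19 ft: y_tw > y₂, so the jump is submerged.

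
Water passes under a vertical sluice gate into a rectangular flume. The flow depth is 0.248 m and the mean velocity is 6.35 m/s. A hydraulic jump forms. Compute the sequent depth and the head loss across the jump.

y₂ = 1.31 m; ΔE = 0.920 m

Fr₁ = V₁/√(g·y₁) = 6.35/√(9.81×0.248) = 4.07.
Bélanger equation: y₂/y₁ = ½[√(1 + 8Fr₁²) − 1] = ½[√133.6 − 1] = 5.28.
y₂ = 5.28 × 0.248 = 1.31 m.
Head loss: ΔE = (y₂ − y₁)³/(4y₁y₂) = (1.31 − 0.248)³/(4×0.248×1.31) = 1.20/1.30 = 0.920 m.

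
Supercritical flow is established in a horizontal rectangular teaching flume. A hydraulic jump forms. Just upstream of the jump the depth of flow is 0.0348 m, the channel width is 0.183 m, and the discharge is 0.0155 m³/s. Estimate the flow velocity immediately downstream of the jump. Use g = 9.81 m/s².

q = Q/b = 0.0155/0.183 = 0.0847 m²/s; V₁ = q/y₁ = 2.43 m/s. Fr₁ = V₁/√(g·y₁) = 4.17.
From the momentum equation for a rectangular channel, y₂/y₁ = ½[√(1 + 8Fr₁²) − 1] = ½[√139.8 − 1] = 5.41.
y₂ = 5.41 × 0.0348 = 0.188 m.
V₂ = q/y₂ = 0.0847/0.188 = 0.450 m/s.

V₂ = 0.450 m/s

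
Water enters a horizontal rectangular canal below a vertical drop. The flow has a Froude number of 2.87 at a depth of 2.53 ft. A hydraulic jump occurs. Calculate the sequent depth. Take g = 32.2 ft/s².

y₂ = 9.08 ft

Fr₁ = 2.87 (given).
From the momentum equation for a rectangular channel, y₂/y₁ = ½[√(1 + 8Fr₁²) − 1] = ½[√66.90 − 1] = 3.59.
y₂ = 3.59 × 2.53 = 9.08 ft.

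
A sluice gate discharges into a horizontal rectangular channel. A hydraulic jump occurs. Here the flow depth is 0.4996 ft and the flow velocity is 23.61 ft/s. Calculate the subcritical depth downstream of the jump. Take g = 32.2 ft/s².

y₂ = 3.917 ft

Fr₁ = V₁/√(g·y₁) = 23.61/√(32.2×0.4996) = 5.886.
Sequent-depth ratio: y₂/y₁ = ½[√(1 + 8Fr₁²) − 1] = ½[√278.21 − 1] = 7.840.
y₂ = 7.840 × 0.4996 = 3.917 ft.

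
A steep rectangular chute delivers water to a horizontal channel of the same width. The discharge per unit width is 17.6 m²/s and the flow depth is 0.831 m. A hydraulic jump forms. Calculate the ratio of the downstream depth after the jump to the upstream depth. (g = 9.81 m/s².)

V₁ = q/y₁ = 17.6/0.831 = 21.2 m/s. Fr₁ = V₁/√(g·y₁) = 21.2/√(9.81×0.831) = 7.42.
Conjugate-depth relation: y₂/y₁ = ½[√(1 + 8Fr₁²) − 1] = ½[√441.2 − 1] = 10.0.

y₂/y₁ = 10.0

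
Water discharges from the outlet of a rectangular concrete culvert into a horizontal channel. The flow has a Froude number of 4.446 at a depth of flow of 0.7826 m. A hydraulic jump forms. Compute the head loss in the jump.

ΔE = 3.743 m

Fr₁ = 4.446 (given).
Sequent-depth ratio: y₂/y₁ = ½[√(1 + 8Fr₁²) − 1] = ½[√159.14 − 1] = 5.807.
y₂ = 5.807 × 0.7826 = 4.545 m.
V₁ = Fr₁·√(g·y₁) = 4.446×√(9.81×0.7826) = 12.32 m/s; q = V₁·y₁ = 9.641 m²/s. V₂ = q/y₂ = 9.641/4.545 = 2.121 m/s. E₁ = y₁ + V₁²/2g = 8.517 m; E₂ = y₂ + V₂²/2g = 4.774 m. ΔE = E₁ − E₂ = 3.743 m.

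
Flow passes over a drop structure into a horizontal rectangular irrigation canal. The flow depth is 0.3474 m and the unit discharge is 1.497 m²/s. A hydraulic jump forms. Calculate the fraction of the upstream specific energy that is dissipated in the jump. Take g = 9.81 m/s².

ΔE/E₁ = 0.147 (14.7%)

V₁ = q/y₁ = 1.497/0.3474 = 4.309 m/s. Fr₁ = V₁/√(g·y₁) = 4.309/√(9.81×0.3474) = 2.334.
Conjugate-depth relation: y₂/y₁ = ½[√(1 + 8Fr₁²) − 1] = ½[√44.589 − 1] = 2.839.
y₂ = 2.839 × 0.3474 = 0.9862 m.
E₁ = y₁ + V₁²/2g = 1.294 m. ΔE = (y₂ − y₁)³/(4y₁y₂) = 0.1902 m. ΔE/E₁ = 0.1902/1.294 = 0.147.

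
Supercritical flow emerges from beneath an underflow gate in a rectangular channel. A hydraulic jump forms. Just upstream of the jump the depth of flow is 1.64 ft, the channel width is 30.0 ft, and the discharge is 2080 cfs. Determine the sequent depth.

y₂ = 12.7 ft

q = Q/b = 2080/30.0 = 69.3 ft²/s; V₁ = q/y₁ = 42.3 ft/s. Fr₁ = V₁/√(g·y₁) = 5.82.
From the momentum equation for a rectangular channel, y₂/y₁ = ½[√(1 + 8Fr₁²) − 1] = ½[√271.8 − 1] = 7.74.
y₂ = 7.74 × 1.64 = 12.7 ft.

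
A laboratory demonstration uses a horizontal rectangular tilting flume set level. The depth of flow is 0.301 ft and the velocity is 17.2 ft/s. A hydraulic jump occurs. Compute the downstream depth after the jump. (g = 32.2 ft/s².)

Fr₁ = V₁/√(g·y₁) = 17.2/√(32.2×0.301) = 5.52.
By Bélanger, y₂/y₁ = ½[√(1 + 8Fr₁²) − 1] = ½[√245.2 − 1] = 7.33.
y₂ = 7.33 × 0.301 = 2.21 ft.

y₂ = 2.21 ft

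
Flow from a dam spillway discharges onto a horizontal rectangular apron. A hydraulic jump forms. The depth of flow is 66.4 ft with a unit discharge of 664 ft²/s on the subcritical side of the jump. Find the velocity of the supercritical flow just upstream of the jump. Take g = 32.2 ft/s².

V₂ = q/y₂ = 664/66.4 = 10.0 ft/s; Fr₂ = V₂/√(g·y₂) = 0.216.
Since the conjugate-depth ratio holds either way, y₁/y₂ = ½[√(1 + 8Fr₂²) − 1] = ½[√1.374 − 1] = 0.0861.
y₁ = 0.0861 × 66.4 = 5.72 ft.
V₁ = q/y₁ = 664/5.72 = 116 ft/s.

V₁ = 116 ft/s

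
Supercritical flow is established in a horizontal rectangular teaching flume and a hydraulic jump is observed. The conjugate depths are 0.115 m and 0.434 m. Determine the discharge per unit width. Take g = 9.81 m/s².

For a rectangular channel the momentum equation gives q² = ½·g·y₁·y₂·(y₁ + y₂) = ½×9.81×0.115×0.434×0.549 = 0.134.
q = √0.134 = 0.367 m²/s.

q = 0.367 m²/s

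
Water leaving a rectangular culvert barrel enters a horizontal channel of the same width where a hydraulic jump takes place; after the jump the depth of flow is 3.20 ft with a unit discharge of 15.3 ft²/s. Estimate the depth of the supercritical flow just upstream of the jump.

y₁ = 1.07 ft

V₂ = q/y₂ = 15.3/3.20 = 4.78 ft/s; Fr₂ = V₂/√(g·y₂) = 0.471.
Since the conjugate-depth ratio holds either way, y₁/y₂ = ½[√(1 + 8Fr₂²) − 1] = ½[√2.775 − 1] = 0.333.
y₁ = 0.333 × 3.20 = 1.07 ft.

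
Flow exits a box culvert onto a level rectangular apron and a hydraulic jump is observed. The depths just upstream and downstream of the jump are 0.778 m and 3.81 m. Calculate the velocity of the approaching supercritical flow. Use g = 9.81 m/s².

V₁ = 10.5 m/s

For a rectangular channel the momentum equation gives q² = ½·g·y₁·y₂·(y₁ + y₂) = ½×9.81×0.778×3.81×4.59 = 66.7.
q = √66.7 = 8.17 m²/s.
V₁ = q/y₁ = 8.17/0.778 = 10.5 m/s.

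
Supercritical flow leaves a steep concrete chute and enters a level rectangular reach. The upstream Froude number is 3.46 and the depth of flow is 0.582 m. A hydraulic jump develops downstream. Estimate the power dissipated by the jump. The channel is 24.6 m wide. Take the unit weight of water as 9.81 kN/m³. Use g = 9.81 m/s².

Fr₁ = 3.46 (given).
From the momentum equation for a rectangular channel, y₂/y₁ = ½[√(1 + 8Fr₁²) − 1] = ½[√96.77 − 1] = 4.42.
y₂ = 4.42 × 0.582 = 2.57 m.
V₁ = Fr₁·√(g·y₁) = 3.46×√(9.81×0.582) = 8.27 m/s; q = V₁·y₁ = 4.81 m²/s. V₂ = q/y₂ = 4.81/2.57 = 1.87 m/s. E₁ = y₁ + V₁²/2g = 4.07 m; E₂ = y₂ + V₂²/2g = 2.75 m. ΔE = E₁ − E₂ = 1.32 m.
Q = q·b = 4.81 × 24.6 = 118 m³/s. P = γ·Q·ΔE = 9.81 × 118 × 1.32 = 1528 kW.

P = 1528 kW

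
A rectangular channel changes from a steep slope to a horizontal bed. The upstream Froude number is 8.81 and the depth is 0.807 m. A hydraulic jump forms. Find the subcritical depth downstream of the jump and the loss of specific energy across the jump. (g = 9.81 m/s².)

Fr₁ = 8.81 (given).
From the momentum equation for a rectangular channel, y₂/y₁ = ½[√(1 + 8Fr₁²) − 1] = ½[√621.9 − 1] = 12.0.
y₂ = 12.0 × 0.807 = 9.66 m.
Head loss: ΔE = (y₂ − y₁)³/(4y₁y₂) = (9.66 − 0.807)³/(4×0.807×9.66) = 694/31.2 = 22.2 m.

y₂ = 9.66 m; ΔE = 22.2 m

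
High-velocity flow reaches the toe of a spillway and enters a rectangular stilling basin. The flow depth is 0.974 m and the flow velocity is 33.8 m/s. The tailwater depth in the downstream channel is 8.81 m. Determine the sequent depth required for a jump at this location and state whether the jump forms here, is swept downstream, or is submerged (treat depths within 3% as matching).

Fr₁ = V₁/√(g·y₁) = 33.8/√(9.81×0.974) = 10.9.
By Bélanger, y₂/y₁ = ½[√(1 + 8Fr₁²) − 1] = ½[√957.5 − 1] = 15.0.
y₂ = 15.0 × 0.974 = 14.6 m.
Tailwater y_tw = 8.81 m: y_tw < y₂, so the jump is swept downstream.

y₂ = 14.6 m; the jump is swept downstream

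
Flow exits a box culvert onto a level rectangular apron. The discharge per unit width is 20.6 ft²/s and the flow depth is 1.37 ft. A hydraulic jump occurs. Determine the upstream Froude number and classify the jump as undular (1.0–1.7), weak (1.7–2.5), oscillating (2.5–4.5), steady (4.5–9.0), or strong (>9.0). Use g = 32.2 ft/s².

V₁ = q/y₁ = 20.6/1.37 = 15.0 ft/s. Fr₁ = V₁/√(g·y₁) = 15.0/√(32.2×1.37) = 2.26.
Fr₁ = 2.26 lies in the weak range.

Fr₁ = 2.26; weak jump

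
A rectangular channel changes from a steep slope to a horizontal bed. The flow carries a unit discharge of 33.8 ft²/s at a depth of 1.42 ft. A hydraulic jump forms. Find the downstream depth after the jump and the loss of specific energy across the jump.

V₁ = q/y₁ = 33.8/1.42 = 23.8 ft/s. Fr₁ = V₁/√(g·y₁) = 23.8/√(32.2×1.42) = 3.52.
Bélanger equation: y₂/y₁ = ½[√(1 + 8Fr₁²) − 1] = ½[√100.1 − 1] = 4.50.
y₂ = 4.50 × 1.42 = 6.39 ft.
Head loss: ΔE = (y₂ − y₁)³/(4y₁y₂) = (6.39 − 1.42)³/(4×1.42×6.39) = 123/36.3 = 3.39 ft.

y₂ = 6.39 ft; ΔE = 3.39 ft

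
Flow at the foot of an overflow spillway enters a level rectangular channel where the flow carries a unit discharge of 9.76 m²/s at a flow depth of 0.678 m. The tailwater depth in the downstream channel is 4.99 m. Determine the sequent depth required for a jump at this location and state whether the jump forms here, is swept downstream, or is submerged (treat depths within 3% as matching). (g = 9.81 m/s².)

y₂ = 5.02 m; the jump forms here

V₁ = q/y₁ = 9.76/0.678 = 14.4 m/s. Fr₁ = V₁/√(g·y₁) = 14.4/√(9.81×0.678) = 5.58.
Sequent-depth ratio: y₂/y₁ = ½[√(1 + 8Fr₁²) − 1] = ½[√250.2 − 1] = 7.41.
y₂ = 7.41 × 0.678 = 5.02 m.
Tailwater y_tw = 4.99 m: y_tw ≈ y₂, so the jump forms here.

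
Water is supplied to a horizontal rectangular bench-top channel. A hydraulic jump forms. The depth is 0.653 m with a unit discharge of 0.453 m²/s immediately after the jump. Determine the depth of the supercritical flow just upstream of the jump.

y₁ = 0.0866 m

V₂ = q/y₂ = 0.453/0.653 = 0.694 m/s; Fr₂ = V₂/√(g·y₂) = 0.274.
The Bélanger relation is symmetric: y₁/y₂ = ½[√(1 + 8Fr₂²) − 1] = ½[√1.601 − 1] = 0.133.
y₁ = 0.133 × 0.653 = 0.0866 m.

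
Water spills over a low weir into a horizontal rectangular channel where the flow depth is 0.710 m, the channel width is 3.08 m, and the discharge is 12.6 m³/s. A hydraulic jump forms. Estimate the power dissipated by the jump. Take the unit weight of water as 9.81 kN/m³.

q = Q/b = 12.6/3.08 = 4.09 m²/s; V₁ = q/y₁ = 5.76 m/s. Fr₁ = V₁/√(g·y₁) = 2.18.
Conjugate-depth relation: y₂/y₁ = ½[√(1 + 8Fr₁²) − 1] = ½[√39.13 − 1] = 2.63.
y₂ = 2.63 × 0.710 = 1.87 m.
Head loss: ΔE = (y₂ − y₁)³/(4y₁y₂) = (1.87 − 0.710)³/(4×0.710×1.87) = 1.54/5.30 = 0.291 m.
P = γ·Q·ΔE = 9.81 × 12.6 × 0.291 = 36.0 kW.

P = 36.0 kW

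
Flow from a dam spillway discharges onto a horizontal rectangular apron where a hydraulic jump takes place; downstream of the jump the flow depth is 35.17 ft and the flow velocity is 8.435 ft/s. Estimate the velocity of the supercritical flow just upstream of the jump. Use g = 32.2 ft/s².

V₁ = 74.71 ft/s

Fr₂ = V₂/√(g·y₂) = 8.435/√(32.2×35.17) = 0.2507.
From the momentum equation (using Fr₂), y₁/y₂ = ½[√(1 + 8Fr₂²) − 1] = ½[√1.5026 − 1] = 0.1129.
y₁ = 0.1129 × 35.17 = 3.971 ft.
V₁ = q/y₁ = 296.7/3.971 = 74.71 ft/s.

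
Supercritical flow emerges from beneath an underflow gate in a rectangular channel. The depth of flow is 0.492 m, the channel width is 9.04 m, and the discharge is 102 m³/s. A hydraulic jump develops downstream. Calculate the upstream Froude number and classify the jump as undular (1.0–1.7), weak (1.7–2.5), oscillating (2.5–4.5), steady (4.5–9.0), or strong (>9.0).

Fr₁ = 10.4; strong jump

q = Q/b = 102/9.04 = 11.3 m²/s; V₁ = q/y₁ = 22.9 m/s. Fr₁ = V₁/√(g·y₁) = 10.4.
Fr₁ = 10.4 lies in the strong range.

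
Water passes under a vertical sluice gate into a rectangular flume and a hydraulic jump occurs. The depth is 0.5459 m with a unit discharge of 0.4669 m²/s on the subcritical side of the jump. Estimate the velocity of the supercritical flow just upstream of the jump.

V₁ = 3.830 m/s

V₂ = q/y₂ = 0.4669/0.5459 = 0.8553 m/s; Fr₂ = V₂/√(g·y₂) = 0.3696.
Since the conjugate-depth ratio holds either way, y₁/y₂ = ½[√(1 + 8Fr₂²) − 1] = ½[√2.0928 − 1] = 0.2233.
y₁ = 0.2233 × 0.5459 = 0.1219 m.
V₁ = q/y₁ = 0.4669/0.1219 = 3.830 m/s.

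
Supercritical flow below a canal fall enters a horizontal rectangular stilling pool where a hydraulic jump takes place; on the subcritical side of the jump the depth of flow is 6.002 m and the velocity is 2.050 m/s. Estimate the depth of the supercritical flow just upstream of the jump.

Fr₂ = V₂/√(g·y₂) = 2.050/√(9.81×6.002) = 0.2672.
Applying the sequent-depth relation in reverse, y₁/y₂ = ½[√(1 + 8Fr₂²) − 1] = ½[√1.5710 − 1] = 0.1267.
y₁ = 0.1267 × 6.002 = 0.7604 m.

y₁ = 0.7604 m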